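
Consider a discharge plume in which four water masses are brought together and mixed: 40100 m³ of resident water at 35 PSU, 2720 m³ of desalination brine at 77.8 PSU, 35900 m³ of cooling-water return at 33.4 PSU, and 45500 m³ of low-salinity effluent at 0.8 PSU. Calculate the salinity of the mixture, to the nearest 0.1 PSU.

Mass of salt is conserved:
salt = 40,100×35 + 2,720×77.8 + 35,900×33.4 + 45,500×0.8 = 1,403,500 + 211,616 + 1,199,060 + 36,400 = 2,850,576
volume = 40,100 + 2,720 + 35,900 + 45,500 = 124,220 m³
S = 2,850,576 / 124,220 = 22.948 PSU

22.9 PSU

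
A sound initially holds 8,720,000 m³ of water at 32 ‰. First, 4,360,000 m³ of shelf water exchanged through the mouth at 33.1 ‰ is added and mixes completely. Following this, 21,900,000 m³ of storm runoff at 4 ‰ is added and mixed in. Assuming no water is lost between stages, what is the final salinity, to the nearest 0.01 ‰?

14.61 ‰

Weighted by volume,
Initial salt = 8,720,000×32 = 279,040,000
After stage 1: salt = 279,040,000 + 4,360,000×33.1 = 423,356,000; volume = 13,080,000 m³; S = 32.367 ‰
After stage 2: salt = 423,356,000 + 21,900,000×4 = 510,956,000; volume = 34,980,000 m³
S = 510,956,000 / 34,980,000 = 14.6071 ‰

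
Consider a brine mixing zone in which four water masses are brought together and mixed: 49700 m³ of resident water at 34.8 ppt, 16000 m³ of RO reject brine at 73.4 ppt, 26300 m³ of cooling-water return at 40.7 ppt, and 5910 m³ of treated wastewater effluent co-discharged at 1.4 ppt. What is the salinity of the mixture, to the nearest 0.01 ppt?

40.68 ppt

By conservation of dissolved salt,
salt = 49,700×34.8 + 16,000×73.4 + 26,300×40.7 + 5,910×1.4 = 1,729,560 + 1,174,400 + 1,070,410 + 8,274 = 3,982,644
volume = 49,700 + 16,000 + 26,300 + 5,910 = 97,910 m³
S = 3,982,644 / 97,910 = 40.6766 ppt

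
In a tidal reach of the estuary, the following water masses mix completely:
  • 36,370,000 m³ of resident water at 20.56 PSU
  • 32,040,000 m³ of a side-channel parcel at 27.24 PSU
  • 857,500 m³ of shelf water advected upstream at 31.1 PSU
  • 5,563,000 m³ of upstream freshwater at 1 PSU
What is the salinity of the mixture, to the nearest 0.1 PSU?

22.1 PSU

Weighted by volume,
salt = 36,370,000×20.56 + 32,040,000×27.24 + 857,500×31.1 + 5,563,000×1 = 747,767,200 + 872,769,600 + 26,668,250 + 5,563,000 = 1,652,768,050
volume = 36,370,000 + 32,040,000 + 857,500 + 5,563,000 = 74,830,500 m³
S = 1,652,768,050 / 74,830,500 = 22.087 PSU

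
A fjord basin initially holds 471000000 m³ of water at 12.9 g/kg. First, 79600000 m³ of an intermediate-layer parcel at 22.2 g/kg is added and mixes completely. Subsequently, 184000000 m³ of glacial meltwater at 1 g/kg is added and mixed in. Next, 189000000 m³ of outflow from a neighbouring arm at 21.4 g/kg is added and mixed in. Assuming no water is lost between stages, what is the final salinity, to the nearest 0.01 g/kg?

By conservation of dissolved salt,
Initial salt = 471,000,000×12.9 = 6,075,900,000
After stage 1: salt = 6,075,900,000 + 79,600,000×22.2 = 7,843,020,000; volume = 550,600,000 m³; S = 14.244 g/kg
After stage 2: salt = 7,843,020,000 + 184,000,000×1 = 8,027,020,000; volume = 734,600,000 m³; S = 10.927 g/kg
After stage 3: salt = 8,027,020,000 + 189,000,000×21.4 = 12,071,620,000; volume = 923,600,000 m³
S = 12,071,620,000 / 923,600,000 = 13.0702 g/kg

13.07 g/kg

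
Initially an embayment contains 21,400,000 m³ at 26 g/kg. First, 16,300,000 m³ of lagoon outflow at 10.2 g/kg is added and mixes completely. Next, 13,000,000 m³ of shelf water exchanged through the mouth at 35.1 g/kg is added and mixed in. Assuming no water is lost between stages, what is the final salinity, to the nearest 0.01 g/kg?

23.25 g/kg

Total salt / total volume:
Initial salt = 21,400,000×26 = 556,400,000
After stage 1: salt = 556,400,000 + 16,300,000×10.2 = 722,660,000; volume = 37,700,000 m³; S = 19.169 g/kg
After stage 2: salt = 722,660,000 + 13,000,000×35.1 = 1,178,960,000; volume = 50,700,000 m³
S = 1,178,960,000 / 50,700,000 = 23.2536 g/kg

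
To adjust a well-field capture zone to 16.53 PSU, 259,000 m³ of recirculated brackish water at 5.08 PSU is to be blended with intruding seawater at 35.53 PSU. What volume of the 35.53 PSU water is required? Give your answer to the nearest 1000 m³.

156000 m³

Salt balance: 259,000×5.08 + V×35.53 = (259,000+V)×16.53
1,315,720 + 35.53V = 4,281,270 + 16.53V
2,965,550 = 19V
V = 156,081.58 m³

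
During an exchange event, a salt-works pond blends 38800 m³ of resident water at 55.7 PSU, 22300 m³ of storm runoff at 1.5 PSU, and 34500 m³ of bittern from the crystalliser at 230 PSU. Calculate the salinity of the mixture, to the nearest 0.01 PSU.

105.96 PSU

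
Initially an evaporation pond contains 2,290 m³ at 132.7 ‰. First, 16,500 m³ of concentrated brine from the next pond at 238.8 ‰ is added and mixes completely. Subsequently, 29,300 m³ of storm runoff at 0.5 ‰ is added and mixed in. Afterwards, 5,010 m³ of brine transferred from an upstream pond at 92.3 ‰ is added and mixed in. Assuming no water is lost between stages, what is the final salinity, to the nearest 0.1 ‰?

Total salt / total volume:
Initial salt = 2,290×132.7 = 303,883
After stage 1: salt = 303,883 + 16,500×238.8 = 4,244,083; volume = 18,790 m³; S = 225.869 ‰
After stage 2: salt = 4,244,083 + 29,300×0.5 = 4,258,733; volume = 48,090 m³; S = 88.558 ‰
After stage 3: salt = 4,258,733 + 5,010×92.3 = 4,721,156; volume = 53,100 m³
S = 4,721,156 / 53,100 = 88.9107 ‰

88.9 ‰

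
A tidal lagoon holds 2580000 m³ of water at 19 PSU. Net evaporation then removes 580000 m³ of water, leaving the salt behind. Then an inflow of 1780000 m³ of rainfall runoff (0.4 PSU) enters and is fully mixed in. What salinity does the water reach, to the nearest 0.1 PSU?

After evaporation: salt = 2,580,000×19 = 49,020,000; volume = 2,580,000 − 580,000 = 2,000,000 m³
After mixing: salt = 49,020,000 + 1,780,000×0.4 = 49,732,000; volume = 2,000,000 + 1,780,000 = 3,780,000 m³
S = 49,732,000 / 3,780,000 = 13.1566 PSU

13.2 PSU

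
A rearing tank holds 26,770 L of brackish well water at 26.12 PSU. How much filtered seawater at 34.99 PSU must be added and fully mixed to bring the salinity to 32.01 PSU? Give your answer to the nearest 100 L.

Salt balance: 26,770×26.12 + V×34.99 = (26,770+V)×32.01
699,232.4 + 34.99V = 856,907.7 + 32.01V
157,675.3 = 2.98V
V = 52,911.17 L

52900 L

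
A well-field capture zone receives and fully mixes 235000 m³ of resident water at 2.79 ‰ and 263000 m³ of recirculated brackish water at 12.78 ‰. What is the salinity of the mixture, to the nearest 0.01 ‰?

8.07 ‰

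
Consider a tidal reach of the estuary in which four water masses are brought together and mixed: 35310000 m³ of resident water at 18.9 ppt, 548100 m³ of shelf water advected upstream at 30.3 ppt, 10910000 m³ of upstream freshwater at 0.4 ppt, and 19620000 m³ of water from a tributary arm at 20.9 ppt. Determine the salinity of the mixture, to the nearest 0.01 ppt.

16.54 ppt

Weighted by volume,
salt = 35,310,000×18.9 + 548,100×30.3 + 10,910,000×0.4 + 19,620,000×20.9 = 667,359,000 + 16,607,430 + 4,364,000 + 410,058,000 = 1,098,388,430
volume = 35,310,000 + 548,100 + 10,910,000 + 19,620,000 = 66,388,100 m³
S = 1,098,388,430 / 66,388,100 = 16.545 ppt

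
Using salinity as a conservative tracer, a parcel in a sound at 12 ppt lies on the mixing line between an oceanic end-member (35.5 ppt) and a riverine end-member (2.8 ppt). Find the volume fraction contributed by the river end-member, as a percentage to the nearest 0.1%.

Let f be the freshwater fraction. Salt balance per unit volume:
f×2.8 + (1−f)×35.5 = 12
f = (35.5 − 12) / (35.5 − 2.8) = 23.5/32.7 = 0.7187

71.9%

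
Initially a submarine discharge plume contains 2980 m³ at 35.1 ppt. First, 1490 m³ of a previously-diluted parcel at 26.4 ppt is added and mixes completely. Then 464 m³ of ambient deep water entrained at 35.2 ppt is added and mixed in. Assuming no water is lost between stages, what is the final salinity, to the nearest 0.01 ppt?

32.48 ppt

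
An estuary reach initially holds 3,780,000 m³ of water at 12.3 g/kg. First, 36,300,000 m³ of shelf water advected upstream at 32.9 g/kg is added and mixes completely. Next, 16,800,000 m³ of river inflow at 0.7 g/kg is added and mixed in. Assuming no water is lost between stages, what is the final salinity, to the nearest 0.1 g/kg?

22.0 g/kg

Total salt / total volume:
Initial salt = 3,780,000×12.3 = 46,494,000
After stage 1: salt = 46,494,000 + 36,300,000×32.9 = 1,240,764,000; volume = 40,080,000 m³; S = 30.957 g/kg
After stage 2: salt = 1,240,764,000 + 16,800,000×0.7 = 1,252,524,000; volume = 56,880,000 m³
S = 1,252,524,000 / 56,880,000 = 22.0205 g/kg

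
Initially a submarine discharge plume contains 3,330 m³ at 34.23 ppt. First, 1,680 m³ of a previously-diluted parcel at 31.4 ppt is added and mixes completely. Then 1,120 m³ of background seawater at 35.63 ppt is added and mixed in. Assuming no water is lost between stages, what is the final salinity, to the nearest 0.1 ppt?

33.7 ppt

Conserving salt mass:
Initial salt = 3,330×34.23 = 113,985.9
After stage 1: salt = 113,985.9 + 1,680×31.4 = 166,737.9; volume = 5,010 m³; S = 33.281 ppt
After stage 2: salt = 166,737.9 + 1,120×35.63 = 206,643.5; volume = 6,130 m³
S = 206,643.5 / 6,130 = 33.7102 ppt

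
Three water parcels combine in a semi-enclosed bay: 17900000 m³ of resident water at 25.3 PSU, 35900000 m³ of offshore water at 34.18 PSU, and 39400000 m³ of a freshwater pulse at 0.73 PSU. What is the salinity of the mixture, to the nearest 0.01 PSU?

Salt balance:
salt = 17,900,000×25.3 + 35,900,000×34.18 + 39,400,000×0.73 = 452,870,000 + 1,227,062,000 + 28,762,000 = 1,708,694,000
volume = 17,900,000 + 35,900,000 + 39,400,000 = 93,200,000 m³
S = 1,708,694,000 / 93,200,000 = 18.3336 PSU

18.33 PSU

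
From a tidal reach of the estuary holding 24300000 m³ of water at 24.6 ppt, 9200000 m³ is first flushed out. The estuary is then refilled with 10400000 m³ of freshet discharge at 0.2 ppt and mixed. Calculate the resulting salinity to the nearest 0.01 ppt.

Remaining after removal: 15,100,000 m³ at 24.6 ppt (salt = 371,460,000)
After addition: salt = 371,460,000 + 10,400,000×0.2 = 373,540,000; volume = 25,500,000 m³
S = 373,540,000 / 25,500,000 = 14.6486 ppt

14.65 ppt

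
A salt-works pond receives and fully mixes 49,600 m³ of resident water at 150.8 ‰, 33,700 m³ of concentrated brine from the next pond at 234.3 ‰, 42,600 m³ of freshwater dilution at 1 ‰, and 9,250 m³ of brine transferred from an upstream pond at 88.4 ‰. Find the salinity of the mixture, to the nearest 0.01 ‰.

Mass of salt is conserved:
salt = 49,600×150.8 + 33,700×234.3 + 42,600×1 + 9,250×88.4 = 7,479,680 + 7,895,910 + 42,600 + 817,700 = 16,235,890
volume = 49,600 + 33,700 + 42,600 + 9,250 = 135,150 m³
S = 16,235,890 / 135,150 = 120.1324 ‰

120.13 ‰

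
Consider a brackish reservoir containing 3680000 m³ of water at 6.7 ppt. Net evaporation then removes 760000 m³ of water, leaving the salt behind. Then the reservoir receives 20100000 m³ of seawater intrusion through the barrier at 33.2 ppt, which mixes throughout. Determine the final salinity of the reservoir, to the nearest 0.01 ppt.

30.06 ppt

After evaporation: salt = 3,680,000×6.7 = 24,656,000; volume = 3,680,000 − 760,000 = 2,920,000 m³
After mixing: salt = 24,656,000 + 20,100,000×33.2 = 691,976,000; volume = 2,920,000 + 20,100,000 = 23,020,000 m³
S = 691,976,000 / 23,020,000 = 30.0598 ppt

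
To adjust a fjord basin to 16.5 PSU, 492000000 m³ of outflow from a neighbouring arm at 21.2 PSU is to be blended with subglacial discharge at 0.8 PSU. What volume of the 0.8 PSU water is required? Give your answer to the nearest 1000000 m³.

Salt balance: 492,000,000×21.2 + V×0.8 = (492,000,000+V)×16.5
10,430,400,000 + 0.8V = 8,118,000,000 + 16.5V
2,312,400,000 = 15.7V
V = 147,286,624.2 m³

147000000 m³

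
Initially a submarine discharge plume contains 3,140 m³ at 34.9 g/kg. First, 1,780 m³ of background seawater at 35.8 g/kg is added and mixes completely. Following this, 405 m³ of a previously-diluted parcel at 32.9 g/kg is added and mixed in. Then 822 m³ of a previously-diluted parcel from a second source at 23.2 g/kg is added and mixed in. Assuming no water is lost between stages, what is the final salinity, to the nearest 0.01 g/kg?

33.46 g/kg

Mass of salt is conserved:
Initial salt = 3,140×34.9 = 109,586
After stage 1: salt = 109,586 + 1,780×35.8 = 173,310; volume = 4,920 m³; S = 35.226 g/kg
After stage 2: salt = 173,310 + 405×32.9 = 186,634.5; volume = 5,325 m³; S = 35.049 g/kg
After stage 3: salt = 186,634.5 + 822×23.2 = 205,704.9; volume = 6,147 m³
S = 205,704.9 / 6,147 = 33.4643 g/kg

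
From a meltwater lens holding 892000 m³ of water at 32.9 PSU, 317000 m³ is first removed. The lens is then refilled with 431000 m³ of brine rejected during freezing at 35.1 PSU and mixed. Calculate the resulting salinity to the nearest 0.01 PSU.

33.84 PSU

Remaining after removal: 575,000 m³ at 32.9 PSU (salt = 18,917,500)
After addition: salt = 18,917,500 + 431,000×35.1 = 34,045,600; volume = 1,006,000 m³
S = 34,045,600 / 1,006,000 = 33.8425 PSU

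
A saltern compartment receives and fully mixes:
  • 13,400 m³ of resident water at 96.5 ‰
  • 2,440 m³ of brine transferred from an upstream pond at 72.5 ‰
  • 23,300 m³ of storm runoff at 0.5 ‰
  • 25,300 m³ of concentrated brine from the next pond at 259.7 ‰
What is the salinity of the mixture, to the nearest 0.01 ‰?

124.95 ‰

Weighted by volume,
salt = 13,400×96.5 + 2,440×72.5 + 23,300×0.5 + 25,300×259.7 = 1,293,100 + 176,900 + 11,650 + 6,570,410 = 8,052,060
volume = 13,400 + 2,440 + 23,300 + 25,300 = 64,440 m³
S = 8,052,060 / 64,440 = 124.9544 ‰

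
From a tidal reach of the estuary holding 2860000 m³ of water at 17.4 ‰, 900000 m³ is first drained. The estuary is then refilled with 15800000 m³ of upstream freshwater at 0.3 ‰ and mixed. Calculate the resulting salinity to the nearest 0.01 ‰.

Remaining after removal: 1,960,000 m³ at 17.4 ‰ (salt = 34,104,000)
After addition: salt = 34,104,000 + 15,800,000×0.3 = 38,844,000; volume = 17,760,000 m³
S = 38,844,000 / 17,760,000 = 2.1872 ‰

2.19 ‰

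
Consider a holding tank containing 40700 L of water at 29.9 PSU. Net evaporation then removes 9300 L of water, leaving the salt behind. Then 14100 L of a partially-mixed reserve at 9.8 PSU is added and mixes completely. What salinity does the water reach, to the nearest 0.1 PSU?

After evaporation: salt = 40,700×29.9 = 1,216,930; volume = 40,700 − 9,300 = 31,400 L
After mixing: salt = 1,216,930 + 14,100×9.8 = 1,355,110; volume = 31,400 + 14,100 = 45,500 L
S = 1,355,110 / 45,500 = 29.7826 PSU

29.8 PSU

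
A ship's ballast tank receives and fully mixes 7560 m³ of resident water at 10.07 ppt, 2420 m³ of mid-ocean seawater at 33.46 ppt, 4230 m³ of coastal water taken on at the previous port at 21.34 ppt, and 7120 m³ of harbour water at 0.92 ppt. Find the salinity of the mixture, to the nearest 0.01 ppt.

11.90 ppt

Mass of salt is conserved:
salt = 7,560×10.07 + 2,420×33.46 + 4,230×21.34 + 7,120×0.92 = 76,129.2 + 80,973.2 + 90,268.2 + 6,550.4 = 253,921
volume = 7,560 + 2,420 + 4,230 + 7,120 = 21,330 m³
S = 253,921 / 21,330 = 11.9044 ppt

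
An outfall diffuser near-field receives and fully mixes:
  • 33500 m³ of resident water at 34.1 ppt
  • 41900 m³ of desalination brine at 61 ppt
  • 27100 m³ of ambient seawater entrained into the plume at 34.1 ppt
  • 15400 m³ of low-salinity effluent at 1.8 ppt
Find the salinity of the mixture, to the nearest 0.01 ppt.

39.44 ppt

Total salt / total volume:
salt = 33,500×34.1 + 41,900×61 + 27,100×34.1 + 15,400×1.8 = 1,142,350 + 2,555,900 + 924,110 + 27,720 = 4,650,080
volume = 33,500 + 41,900 + 27,100 + 15,400 = 117,900 m³
S = 4,650,080 / 117,900 = 39.4409 ppt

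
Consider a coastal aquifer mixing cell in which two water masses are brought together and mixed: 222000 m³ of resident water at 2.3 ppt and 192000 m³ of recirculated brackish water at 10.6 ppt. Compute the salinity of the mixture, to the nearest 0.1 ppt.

Salt balance:
salt = 222,000×2.3 + 192,000×10.6 = 510,600 + 2,035,200 = 2,545,800
volume = 222,000 + 192,000 = 414,000 m³
S = 2,545,800 / 414,000 = 6.149 ppt

6.1 ppt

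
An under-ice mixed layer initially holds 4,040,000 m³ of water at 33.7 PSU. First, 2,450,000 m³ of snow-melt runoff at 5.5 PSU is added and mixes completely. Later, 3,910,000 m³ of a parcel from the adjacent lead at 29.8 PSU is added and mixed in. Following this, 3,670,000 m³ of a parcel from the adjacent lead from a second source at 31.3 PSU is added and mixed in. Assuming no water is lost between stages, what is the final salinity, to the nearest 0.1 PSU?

27.1 PSU

Mass of salt is conserved:
Initial salt = 4,040,000×33.7 = 136,148,000
After stage 1: salt = 136,148,000 + 2,450,000×5.5 = 149,623,000; volume = 6,490,000 m³; S = 23.054 PSU
After stage 2: salt = 149,623,000 + 3,910,000×29.8 = 266,141,000; volume = 10,400,000 m³; S = 25.59 PSU
After stage 3: salt = 266,141,000 + 3,670,000×31.3 = 381,012,000; volume = 14,070,000 m³
S = 381,012,000 / 14,070,000 = 27.0797 PSU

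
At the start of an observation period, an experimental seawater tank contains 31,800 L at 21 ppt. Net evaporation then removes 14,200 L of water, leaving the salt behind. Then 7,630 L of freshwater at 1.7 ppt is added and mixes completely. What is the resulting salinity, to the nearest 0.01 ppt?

26.98 ppt

After evaporation: salt = 31,800×21 = 667,800; volume = 31,800 − 14,200 = 17,600 L
After mixing: salt = 667,800 + 7,630×1.7 = 680,771; volume = 17,600 + 7,630 = 25,230 L
S = 680,771 / 25,230 = 26.9826 ppt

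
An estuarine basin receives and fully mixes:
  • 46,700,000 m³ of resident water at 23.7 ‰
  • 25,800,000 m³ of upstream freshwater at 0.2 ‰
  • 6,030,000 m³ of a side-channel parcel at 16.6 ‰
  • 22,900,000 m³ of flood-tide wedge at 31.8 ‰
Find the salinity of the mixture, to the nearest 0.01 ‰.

Total salt / total volume:
salt = 46,700,000×23.7 + 25,800,000×0.2 + 6,030,000×16.6 + 22,900,000×31.8 = 1,106,790,000 + 5,160,000 + 100,098,000 + 728,220,000 = 1,940,268,000
volume = 46,700,000 + 25,800,000 + 6,030,000 + 22,900,000 = 101,430,000 m³
S = 1,940,268,000 / 101,430,000 = 19.1291 ‰

19.13 ‰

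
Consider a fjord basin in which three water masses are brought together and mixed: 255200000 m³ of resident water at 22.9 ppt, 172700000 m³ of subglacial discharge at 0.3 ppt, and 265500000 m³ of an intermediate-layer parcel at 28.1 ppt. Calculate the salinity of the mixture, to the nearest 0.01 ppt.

Conserving salt mass:
salt = 255,200,000×22.9 + 172,700,000×0.3 + 265,500,000×28.1 = 5,844,080,000 + 51,810,000 + 7,460,550,000 = 13,356,440,000
volume = 255,200,000 + 172,700,000 + 265,500,000 = 693,400,000 m³
S = 13,356,440,000 / 693,400,000 = 19.2622 ppt

19.26 ppt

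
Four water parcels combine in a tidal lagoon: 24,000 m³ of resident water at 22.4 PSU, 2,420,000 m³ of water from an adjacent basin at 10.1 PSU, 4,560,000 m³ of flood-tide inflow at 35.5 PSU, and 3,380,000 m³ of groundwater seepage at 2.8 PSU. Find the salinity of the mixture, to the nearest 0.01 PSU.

18.91 PSU

Salt balance:
salt = 24,000×22.4 + 2,420,000×10.1 + 4,560,000×35.5 + 3,380,000×2.8 = 537,600 + 24,442,000 + 161,880,000 + 9,464,000 = 196,323,600
volume = 24,000 + 2,420,000 + 4,560,000 + 3,380,000 = 10,384,000 m³
S = 196,323,600 / 10,384,000 = 18.9064 PSU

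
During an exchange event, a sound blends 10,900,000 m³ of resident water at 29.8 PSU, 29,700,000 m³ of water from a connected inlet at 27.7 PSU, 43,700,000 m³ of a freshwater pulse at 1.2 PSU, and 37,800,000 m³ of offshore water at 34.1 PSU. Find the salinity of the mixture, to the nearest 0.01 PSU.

20.38 PSU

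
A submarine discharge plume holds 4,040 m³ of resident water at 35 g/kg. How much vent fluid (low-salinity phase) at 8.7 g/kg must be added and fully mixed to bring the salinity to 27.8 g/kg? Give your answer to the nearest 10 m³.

Salt balance: 4,040×35 + V×8.7 = (4,040+V)×27.8
141,400 + 8.7V = 112,312 + 27.8V
29,088 = 19.1V
V = 1,522.93 m³

1520 m³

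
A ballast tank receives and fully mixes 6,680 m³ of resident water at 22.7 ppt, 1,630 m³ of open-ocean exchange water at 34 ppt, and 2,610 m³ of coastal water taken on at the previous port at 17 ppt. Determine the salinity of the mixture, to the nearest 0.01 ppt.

23.02 ppt

Total salt / total volume:
salt = 6,680×22.7 + 1,630×34 + 2,610×17 = 151,636 + 55,420 + 44,370 = 251,426
volume = 6,680 + 1,630 + 2,610 = 10,920 m³
S = 251,426 / 10,920 = 23.0244 ppt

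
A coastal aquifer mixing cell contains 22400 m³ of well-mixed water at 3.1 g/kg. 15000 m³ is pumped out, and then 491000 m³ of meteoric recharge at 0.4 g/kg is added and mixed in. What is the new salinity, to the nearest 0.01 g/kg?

0.44 g/kg

Remaining after removal: 7,400 m³ at 3.1 g/kg (salt = 22,940)
After addition: salt = 22,940 + 491,000×0.4 = 219,340; volume = 498,400 m³
S = 219,340 / 498,400 = 0.4401 g/kg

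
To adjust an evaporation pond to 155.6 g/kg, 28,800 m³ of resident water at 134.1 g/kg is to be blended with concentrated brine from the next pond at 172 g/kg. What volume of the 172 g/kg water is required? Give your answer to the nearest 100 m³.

37800 m³

Salt balance: 28,800×134.1 + V×172 = (28,800+V)×155.6
3,862,080 + 172V = 4,481,280 + 155.6V
619,200 = 16.4V
V = 37,756.1 m³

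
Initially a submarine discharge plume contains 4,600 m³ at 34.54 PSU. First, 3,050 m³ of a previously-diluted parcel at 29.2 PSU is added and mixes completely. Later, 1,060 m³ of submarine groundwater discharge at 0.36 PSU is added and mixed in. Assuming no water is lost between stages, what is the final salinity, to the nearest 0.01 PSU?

28.51 PSU

Mass of salt is conserved:
Initial salt = 4,600×34.54 = 158,884
After stage 1: salt = 158,884 + 3,050×29.2 = 247,944; volume = 7,650 m³; S = 32.411 PSU
After stage 2: salt = 247,944 + 1,060×0.36 = 248,325.6; volume = 8,710 m³
S = 248,325.6 / 8,710 = 28.5104 PSU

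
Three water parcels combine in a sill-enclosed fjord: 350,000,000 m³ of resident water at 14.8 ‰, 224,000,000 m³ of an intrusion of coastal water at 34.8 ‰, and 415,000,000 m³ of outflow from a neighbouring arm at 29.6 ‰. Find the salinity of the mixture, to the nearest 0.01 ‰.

25.54 ‰

Total salt / total volume:
salt = 350,000,000×14.8 + 224,000,000×34.8 + 415,000,000×29.6 = 5,180,000,000 + 7,795,200,000 + 12,284,000,000 = 25,259,200,000
volume = 350,000,000 + 224,000,000 + 415,000,000 = 989,000,000 m³
S = 25,259,200,000 / 989,000,000 = 25.5401 ‰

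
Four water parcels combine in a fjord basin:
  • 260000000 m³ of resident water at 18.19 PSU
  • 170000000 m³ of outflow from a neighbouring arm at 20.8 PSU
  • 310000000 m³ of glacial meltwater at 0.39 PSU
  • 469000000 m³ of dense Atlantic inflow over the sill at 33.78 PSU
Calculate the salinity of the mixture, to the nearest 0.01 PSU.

20.04 PSU

Conserving salt mass:
salt = 260,000,000×18.19 + 170,000,000×20.8 + 310,000,000×0.39 + 469,000,000×33.78 = 4,729,400,000 + 3,536,000,000 + 120,900,000 + 15,842,820,000 = 24,229,120,000
volume = 260,000,000 + 170,000,000 + 310,000,000 + 469,000,000 = 1,209,000,000 m³
S = 24,229,120,000 / 1,209,000,000 = 20.0406 PSU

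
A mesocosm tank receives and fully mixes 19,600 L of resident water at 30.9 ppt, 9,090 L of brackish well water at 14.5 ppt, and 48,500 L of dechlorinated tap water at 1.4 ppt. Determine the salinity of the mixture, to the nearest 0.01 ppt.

Weighted by volume,
salt = 19,600×30.9 + 9,090×14.5 + 48,500×1.4 = 605,640 + 131,805 + 67,900 = 805,345
volume = 19,600 + 9,090 + 48,500 = 77,190 L
S = 805,345 / 77,190 = 10.4333 ppt

10.43 ppt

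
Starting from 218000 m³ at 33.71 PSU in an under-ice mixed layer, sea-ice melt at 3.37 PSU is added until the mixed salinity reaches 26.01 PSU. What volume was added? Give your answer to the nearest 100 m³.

Salt balance: 218,000×33.71 + V×3.37 = (218,000+V)×26.01
7,348,780 + 3.37V = 5,670,180 + 26.01V
1,678,600 = 22.64V
V = 74,143.11 m³

74100 m³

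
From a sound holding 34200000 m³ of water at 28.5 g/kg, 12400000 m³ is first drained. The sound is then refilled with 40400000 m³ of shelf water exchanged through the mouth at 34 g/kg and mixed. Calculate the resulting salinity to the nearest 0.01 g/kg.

Remaining after removal: 21,800,000 m³ at 28.5 g/kg (salt = 621,300,000)
After addition: salt = 621,300,000 + 40,400,000×34 = 1,994,900,000; volume = 62,200,000 m³
S = 1,994,900,000 / 62,200,000 = 32.0723 g/kg

32.07 g/kg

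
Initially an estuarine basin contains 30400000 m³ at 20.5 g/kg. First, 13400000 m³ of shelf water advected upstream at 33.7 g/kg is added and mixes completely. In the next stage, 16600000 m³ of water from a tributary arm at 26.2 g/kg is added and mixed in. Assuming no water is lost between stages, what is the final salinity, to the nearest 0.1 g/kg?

25.0 g/kg

Conserving salt mass:
Initial salt = 30,400,000×20.5 = 623,200,000
After stage 1: salt = 623,200,000 + 13,400,000×33.7 = 1,074,780,000; volume = 43,800,000 m³; S = 24.538 g/kg
After stage 2: salt = 1,074,780,000 + 16,600,000×26.2 = 1,509,700,000; volume = 60,400,000 m³
S = 1,509,700,000 / 60,400,000 = 24.995 g/kg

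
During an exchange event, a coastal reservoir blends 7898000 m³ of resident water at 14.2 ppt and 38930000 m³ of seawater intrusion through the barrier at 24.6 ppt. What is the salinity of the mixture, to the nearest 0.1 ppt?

22.8 ppt

Weighted by volume,
salt = 7,898,000×14.2 + 38,930,000×24.6 = 112,151,600 + 957,678,000 = 1,069,829,600
volume = 7,898,000 + 38,930,000 = 46,828,000 m³
S = 1,069,829,600 / 46,828,000 = 22.846 ppt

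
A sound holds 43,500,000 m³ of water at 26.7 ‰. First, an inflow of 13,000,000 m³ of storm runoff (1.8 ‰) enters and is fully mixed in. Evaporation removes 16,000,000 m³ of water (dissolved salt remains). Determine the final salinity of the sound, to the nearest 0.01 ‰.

29.26 ‰

After mixing: salt = 43,500,000×26.7 + 13,000,000×1.8 = 1,184,850,000; volume = 56,500,000 m³
After evaporation: salt unchanged = 1,184,850,000; volume = 56,500,000 − 16,000,000 = 40,500,000 m³
S = 1,184,850,000 / 40,500,000 = 29.2556 ‰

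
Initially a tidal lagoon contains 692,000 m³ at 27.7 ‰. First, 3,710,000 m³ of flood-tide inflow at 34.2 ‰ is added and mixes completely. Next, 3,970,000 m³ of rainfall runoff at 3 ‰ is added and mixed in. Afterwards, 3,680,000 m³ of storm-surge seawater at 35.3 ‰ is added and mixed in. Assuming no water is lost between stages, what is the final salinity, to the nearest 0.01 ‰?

Conserving salt mass:
Initial salt = 692,000×27.7 = 19,168,400
After stage 1: salt = 19,168,400 + 3,710,000×34.2 = 146,050,400; volume = 4,402,000 m³; S = 33.178 ‰
After stage 2: salt = 146,050,400 + 3,970,000×3 = 157,960,400; volume = 8,372,000 m³; S = 18.868 ‰
After stage 3: salt = 157,960,400 + 3,680,000×35.3 = 287,864,400; volume = 12,052,000 m³
S = 287,864,400 / 12,052,000 = 23.8852 ‰

23.89 ‰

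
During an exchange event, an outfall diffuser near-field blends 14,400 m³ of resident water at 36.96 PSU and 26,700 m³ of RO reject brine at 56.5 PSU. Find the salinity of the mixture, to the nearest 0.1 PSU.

Total salt / total volume:
salt = 14,400×36.96 + 26,700×56.5 = 532,224 + 1,508,550 = 2,040,774
volume = 14,400 + 26,700 = 41,100 m³
S = 2,040,774 / 41,100 = 49.654 PSU

49.7 PSU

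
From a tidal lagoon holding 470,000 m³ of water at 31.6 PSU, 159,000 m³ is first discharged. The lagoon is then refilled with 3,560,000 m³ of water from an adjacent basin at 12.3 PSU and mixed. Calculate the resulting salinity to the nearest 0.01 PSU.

13.85 PSU

Remaining after removal: 311,000 m³ at 31.6 PSU (salt = 9,827,600)
After addition: salt = 9,827,600 + 3,560,000×12.3 = 53,615,600; volume = 3,871,000 m³
S = 53,615,600 / 3,871,000 = 13.8506 PSU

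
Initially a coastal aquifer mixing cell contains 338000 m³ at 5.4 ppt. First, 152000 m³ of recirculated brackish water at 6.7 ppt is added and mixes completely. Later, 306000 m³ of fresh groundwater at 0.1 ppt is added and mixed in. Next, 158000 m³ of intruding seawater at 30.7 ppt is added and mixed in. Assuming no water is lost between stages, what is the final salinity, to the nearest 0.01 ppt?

Weighted by volume,
Initial salt = 338,000×5.4 = 1,825,200
After stage 1: salt = 1,825,200 + 152,000×6.7 = 2,843,600; volume = 490,000 m³; S = 5.803 ppt
After stage 2: salt = 2,843,600 + 306,000×0.1 = 2,874,200; volume = 796,000 m³; S = 3.611 ppt
After stage 3: salt = 2,874,200 + 158,000×30.7 = 7,724,800; volume = 954,000 m³
S = 7,724,800 / 954,000 = 8.0973 ppt

8.10 ppt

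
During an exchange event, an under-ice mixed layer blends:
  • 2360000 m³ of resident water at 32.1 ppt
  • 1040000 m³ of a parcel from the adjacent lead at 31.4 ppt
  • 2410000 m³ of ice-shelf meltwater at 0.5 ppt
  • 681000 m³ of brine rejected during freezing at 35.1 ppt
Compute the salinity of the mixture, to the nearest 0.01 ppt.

Salt balance:
salt = 2,360,000×32.1 + 1,040,000×31.4 + 2,410,000×0.5 + 681,000×35.1 = 75,756,000 + 32,656,000 + 1,205,000 + 23,903,100 = 133,520,100
volume = 2,360,000 + 1,040,000 + 2,410,000 + 681,000 = 6,491,000 m³
S = 133,520,100 / 6,491,000 = 20.57 ppt

20.57 ppt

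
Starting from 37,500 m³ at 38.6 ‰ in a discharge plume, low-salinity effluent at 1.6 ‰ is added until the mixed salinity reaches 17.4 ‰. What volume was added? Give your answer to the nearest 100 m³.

50300 m³

Salt balance: 37,500×38.6 + V×1.6 = (37,500+V)×17.4
1,447,500 + 1.6V = 652,500 + 17.4V
795,000 = 15.8V
V = 50,316.46 m³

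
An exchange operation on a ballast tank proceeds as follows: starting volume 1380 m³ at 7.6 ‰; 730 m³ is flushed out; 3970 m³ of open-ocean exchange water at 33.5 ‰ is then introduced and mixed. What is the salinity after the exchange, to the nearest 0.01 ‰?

Remaining after removal: 650 m³ at 7.6 ‰ (salt = 4,940)
After addition: salt = 4,940 + 3,970×33.5 = 137,935; volume = 4,620 m³
S = 137,935 / 4,620 = 29.8561 ‰

29.86 ‰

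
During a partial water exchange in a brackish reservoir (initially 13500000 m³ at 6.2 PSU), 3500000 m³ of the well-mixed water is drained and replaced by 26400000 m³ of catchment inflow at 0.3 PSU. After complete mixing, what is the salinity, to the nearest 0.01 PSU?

1.92 PSU

Remaining after removal: 10,000,000 m³ at 6.2 PSU (salt = 62,000,000)
After addition: salt = 62,000,000 + 26,400,000×0.3 = 69,920,000; volume = 36,400,000 m³
S = 69,920,000 / 36,400,000 = 1.9209 PSU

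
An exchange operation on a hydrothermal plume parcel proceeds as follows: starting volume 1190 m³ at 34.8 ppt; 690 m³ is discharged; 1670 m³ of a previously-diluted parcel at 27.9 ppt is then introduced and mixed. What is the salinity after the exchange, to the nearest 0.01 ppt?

Remaining after removal: 500 m³ at 34.8 ppt (salt = 17,400)
After addition: salt = 17,400 + 1,670×27.9 = 63,993; volume = 2,170 m³
S = 63,993 / 2,170 = 29.4899 ppt

29.49 ppt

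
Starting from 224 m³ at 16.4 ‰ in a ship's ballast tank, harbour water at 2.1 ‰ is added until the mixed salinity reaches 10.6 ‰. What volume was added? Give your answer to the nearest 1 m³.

Salt balance: 224×16.4 + V×2.1 = (224+V)×10.6
3,673.6 + 2.1V = 2,374.4 + 10.6V
1,299.2 = 8.5V
V = 152.85 m³

153 m³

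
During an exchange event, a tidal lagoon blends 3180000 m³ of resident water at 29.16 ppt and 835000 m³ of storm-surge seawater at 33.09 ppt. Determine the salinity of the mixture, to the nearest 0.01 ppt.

Total salt / total volume:
salt = 3,180,000×29.16 + 835,000×33.09 = 92,728,800 + 27,630,150 = 120,358,950
volume = 3,180,000 + 835,000 = 4,015,000 m³
S = 120,358,950 / 4,015,000 = 29.9773 ppt

29.98 ppt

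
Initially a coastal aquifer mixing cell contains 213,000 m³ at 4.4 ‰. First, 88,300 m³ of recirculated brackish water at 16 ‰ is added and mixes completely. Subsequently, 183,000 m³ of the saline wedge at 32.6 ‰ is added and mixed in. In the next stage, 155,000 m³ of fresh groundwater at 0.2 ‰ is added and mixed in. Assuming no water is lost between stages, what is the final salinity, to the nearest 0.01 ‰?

13.06 ‰

Salt balance:
Initial salt = 213,000×4.4 = 937,200
After stage 1: salt = 937,200 + 88,300×16 = 2,350,000; volume = 301,300 m³; S = 7.8 ‰
After stage 2: salt = 2,350,000 + 183,000×32.6 = 8,315,800; volume = 484,300 m³; S = 17.171 ‰
After stage 3: salt = 8,315,800 + 155,000×0.2 = 8,346,800; volume = 639,300 m³
S = 8,346,800 / 639,300 = 13.0562 ‰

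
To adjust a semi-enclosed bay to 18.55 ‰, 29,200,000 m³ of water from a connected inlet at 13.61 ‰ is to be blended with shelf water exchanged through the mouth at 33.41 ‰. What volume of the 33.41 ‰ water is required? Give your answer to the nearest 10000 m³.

Salt balance: 29,200,000×13.61 + V×33.41 = (29,200,000+V)×18.55
397,412,000 + 33.41V = 541,660,000 + 18.55V
144,248,000 = 14.86V
V = 9,707,133.24 m³

9710000 m³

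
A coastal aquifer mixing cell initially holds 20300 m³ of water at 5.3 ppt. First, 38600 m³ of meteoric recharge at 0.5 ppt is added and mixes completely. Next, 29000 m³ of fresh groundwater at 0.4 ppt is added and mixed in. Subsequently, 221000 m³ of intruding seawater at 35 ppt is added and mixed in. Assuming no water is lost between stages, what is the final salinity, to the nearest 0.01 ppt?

25.49 ppt

By conservation of dissolved salt,
Initial salt = 20,300×5.3 = 107,590
After stage 1: salt = 107,590 + 38,600×0.5 = 126,890; volume = 58,900 m³; S = 2.154 ppt
After stage 2: salt = 126,890 + 29,000×0.4 = 138,490; volume = 87,900 m³; S = 1.576 ppt
After stage 3: salt = 138,490 + 221,000×35 = 7,873,490; volume = 308,900 m³
S = 7,873,490 / 308,900 = 25.4888 ppt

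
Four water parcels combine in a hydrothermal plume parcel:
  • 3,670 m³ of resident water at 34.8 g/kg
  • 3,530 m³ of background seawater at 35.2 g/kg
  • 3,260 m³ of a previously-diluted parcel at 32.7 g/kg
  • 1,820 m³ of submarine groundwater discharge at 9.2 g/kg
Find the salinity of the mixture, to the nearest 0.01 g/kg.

Mass of salt is conserved:
salt = 3,670×34.8 + 3,530×35.2 + 3,260×32.7 + 1,820×9.2 = 127,716 + 124,256 + 106,602 + 16,744 = 375,318
volume = 3,670 + 3,530 + 3,260 + 1,820 = 12,280 m³
S = 375,318 / 12,280 = 30.5634 g/kg

30.56 g/kg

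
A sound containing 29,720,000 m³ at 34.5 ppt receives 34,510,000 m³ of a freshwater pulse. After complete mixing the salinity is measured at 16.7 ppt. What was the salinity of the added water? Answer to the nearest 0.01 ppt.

1.37 ppt

Salt balance: 29,720,000×34.5 + 34,510,000×S = 64,230,000×16.7
1,025,340,000 + 34,510,000·S = 1,072,641,000
S = (1,072,641,000 − 1,025,340,000) / 34,510,000 = 1.3706 ppt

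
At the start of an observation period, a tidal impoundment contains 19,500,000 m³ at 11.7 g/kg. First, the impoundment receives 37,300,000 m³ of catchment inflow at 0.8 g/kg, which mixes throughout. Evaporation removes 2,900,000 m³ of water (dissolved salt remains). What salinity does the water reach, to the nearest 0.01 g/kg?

4.79 g/kg

After mixing: salt = 19,500,000×11.7 + 37,300,000×0.8 = 257,990,000; volume = 56,800,000 m³
After evaporation: salt unchanged = 257,990,000; volume = 56,800,000 − 2,900,000 = 53,900,000 m³
S = 257,990,000 / 53,900,000 = 4.7865 g/kg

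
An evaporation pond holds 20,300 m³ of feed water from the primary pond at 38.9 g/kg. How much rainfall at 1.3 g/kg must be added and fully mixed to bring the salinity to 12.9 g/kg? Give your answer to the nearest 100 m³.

Salt balance: 20,300×38.9 + V×1.3 = (20,300+V)×12.9
789,670 + 1.3V = 261,870 + 12.9V
527,800 = 11.6V
V = 45,500 m³

45500 m³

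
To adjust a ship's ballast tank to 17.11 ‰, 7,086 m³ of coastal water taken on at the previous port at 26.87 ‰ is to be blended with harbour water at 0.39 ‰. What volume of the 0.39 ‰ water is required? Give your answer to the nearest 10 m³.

4140 m³

Salt balance: 7,086×26.87 + V×0.39 = (7,086+V)×17.11
190,400.82 + 0.39V = 121,241.46 + 17.11V
69,159.36 = 16.72V
V = 4,136.33 m³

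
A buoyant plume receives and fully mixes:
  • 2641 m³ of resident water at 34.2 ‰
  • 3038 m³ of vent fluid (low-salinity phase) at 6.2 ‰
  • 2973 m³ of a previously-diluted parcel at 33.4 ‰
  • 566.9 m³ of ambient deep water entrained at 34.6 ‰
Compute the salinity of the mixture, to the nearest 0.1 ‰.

Salt balance:
salt = 2,641×34.2 + 3,038×6.2 + 2,973×33.4 + 566.9×34.6 = 90,322.2 + 18,835.6 + 99,298.2 + 19,614.74 = 228,070.74
volume = 2,641 + 3,038 + 2,973 + 566.9 = 9,218.9 m³
S = 228,070.74 / 9,218.9 = 24.739 ‰

24.7 ‰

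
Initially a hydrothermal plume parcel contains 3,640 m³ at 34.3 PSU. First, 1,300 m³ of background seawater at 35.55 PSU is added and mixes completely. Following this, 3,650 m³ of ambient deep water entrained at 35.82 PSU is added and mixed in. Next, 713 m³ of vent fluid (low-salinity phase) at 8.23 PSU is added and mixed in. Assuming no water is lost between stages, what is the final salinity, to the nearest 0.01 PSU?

Conserving salt mass:
Initial salt = 3,640×34.3 = 124,852
After stage 1: salt = 124,852 + 1,300×35.55 = 171,067; volume = 4,940 m³; S = 34.629 PSU
After stage 2: salt = 171,067 + 3,650×35.82 = 301,810; volume = 8,590 m³; S = 35.135 PSU
After stage 3: salt = 301,810 + 713×8.23 = 307,677.99; volume = 9,303 m³
S = 307,677.99 / 9,303 = 33.073 PSU

33.07 PSU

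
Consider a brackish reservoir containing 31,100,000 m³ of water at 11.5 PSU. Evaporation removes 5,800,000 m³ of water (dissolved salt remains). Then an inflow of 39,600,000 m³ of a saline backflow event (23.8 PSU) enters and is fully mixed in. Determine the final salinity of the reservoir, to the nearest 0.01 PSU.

20.03 PSU

After evaporation: salt = 31,100,000×11.5 = 357,650,000; volume = 31,100,000 − 5,800,000 = 25,300,000 m³
After mixing: salt = 357,650,000 + 39,600,000×23.8 = 1,300,130,000; volume = 25,300,000 + 39,600,000 = 64,900,000 m³
S = 1,300,130,000 / 64,900,000 = 20.0328 PSU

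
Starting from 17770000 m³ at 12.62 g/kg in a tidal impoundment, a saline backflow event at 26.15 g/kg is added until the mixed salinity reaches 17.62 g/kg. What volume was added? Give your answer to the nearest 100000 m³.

10400000 m³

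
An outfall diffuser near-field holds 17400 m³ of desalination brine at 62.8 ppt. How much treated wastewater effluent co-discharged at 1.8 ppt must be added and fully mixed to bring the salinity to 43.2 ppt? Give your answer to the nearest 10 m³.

Salt balance: 17,400×62.8 + V×1.8 = (17,400+V)×43.2
1,092,720 + 1.8V = 751,680 + 43.2V
341,040 = 41.4V
V = 8,237.68 m³

8240 m³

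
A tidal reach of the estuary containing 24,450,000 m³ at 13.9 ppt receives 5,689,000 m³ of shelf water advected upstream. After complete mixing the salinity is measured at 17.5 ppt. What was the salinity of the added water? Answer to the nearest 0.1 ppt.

33.0 ppt

Salt balance: 24,450,000×13.9 + 5,689,000×S = 30,139,000×17.5
339,855,000 + 5,689,000·S = 527,432,500
S = (527,432,500 − 339,855,000) / 5,689,000 = 32.972 ppt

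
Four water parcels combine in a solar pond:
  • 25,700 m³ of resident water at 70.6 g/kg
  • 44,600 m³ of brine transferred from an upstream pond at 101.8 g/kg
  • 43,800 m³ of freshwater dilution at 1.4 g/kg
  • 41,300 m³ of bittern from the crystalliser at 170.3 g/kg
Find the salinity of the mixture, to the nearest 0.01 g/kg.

Weighted by volume,
salt = 25,700×70.6 + 44,600×101.8 + 43,800×1.4 + 41,300×170.3 = 1,814,420 + 4,540,280 + 61,320 + 7,033,390 = 13,449,410
volume = 25,700 + 44,600 + 43,800 + 41,300 = 155,400 m³
S = 13,449,410 / 155,400 = 86.547 g/kg

86.55 g/kg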